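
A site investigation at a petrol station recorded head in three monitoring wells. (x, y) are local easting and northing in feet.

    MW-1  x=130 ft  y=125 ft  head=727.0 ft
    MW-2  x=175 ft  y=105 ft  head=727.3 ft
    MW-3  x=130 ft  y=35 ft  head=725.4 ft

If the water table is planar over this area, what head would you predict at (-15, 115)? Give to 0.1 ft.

724.7 ft

With h = a·x + b·y + c and MW-1 as origin, the differences give:
  45·a + (-20)·b = +0.3
  0·a + (-90)·b = -1.6
Eliminate b (×(-90) and ×(-20), subtract): -4050·a = -59.00 → a = ∂h/∂x = +0.01457
Back-substitute: b = ∂h/∂y = +0.01778.
h(-15, 115) = 727.0 + (+0.01457)·(-145) + (+0.01778)·(-10) = 727.0 -2.112 -0.178 = 724.710 ft.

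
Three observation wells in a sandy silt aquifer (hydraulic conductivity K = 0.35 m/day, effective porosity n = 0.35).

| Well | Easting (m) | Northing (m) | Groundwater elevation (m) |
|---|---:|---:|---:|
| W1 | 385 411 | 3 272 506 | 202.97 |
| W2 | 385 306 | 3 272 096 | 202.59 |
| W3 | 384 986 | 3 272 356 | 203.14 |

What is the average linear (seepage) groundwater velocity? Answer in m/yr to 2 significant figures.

0.51 m/yr

Differences from W1: to W2 (Δx, Δy, Δh) = (-105, -410, -0.38); to W3 = (-425, -150, +0.17).
Solve a·Δx + b·Δy = Δh: det = (-105)·(-150) − (-425)·(-410) = -158500.
∂h/∂x = [(-0.38)·(-150) − (+0.17)·(-410)] / -158500 = -0.0007994
∂h/∂y = [(-105)·(+0.17) − (-425)·(-0.38)] / -158500 = +0.001132
|∇h| = √(-0.0007994² + 0.001132²) = 0.001386
Seepage velocity v = K·i/n = 0.35 × 0.001386 / 0.35 = 0.001386 m/day = 0.5062 m/yr.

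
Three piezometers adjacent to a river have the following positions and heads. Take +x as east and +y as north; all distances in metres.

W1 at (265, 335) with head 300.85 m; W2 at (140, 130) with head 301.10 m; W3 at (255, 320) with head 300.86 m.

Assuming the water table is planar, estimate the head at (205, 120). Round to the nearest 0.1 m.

With h = a·x + b·y + c and W1 as origin, the differences give:
  (-125)·a + (-205)·b = +0.25
  (-10)·a + (-15)·b = +0.01
Eliminate b (×(-15) and ×(-205), subtract): -175·a = -1.700 → a = ∂h/∂x = +0.009714
Back-substitute: b = ∂h/∂y = -0.007143.
h(205, 120) = 300.85 + (+0.009714)·(-60) + (-0.007143)·(-215) = 300.85 -0.583 +1.536 = 301.803 m.

301.8 m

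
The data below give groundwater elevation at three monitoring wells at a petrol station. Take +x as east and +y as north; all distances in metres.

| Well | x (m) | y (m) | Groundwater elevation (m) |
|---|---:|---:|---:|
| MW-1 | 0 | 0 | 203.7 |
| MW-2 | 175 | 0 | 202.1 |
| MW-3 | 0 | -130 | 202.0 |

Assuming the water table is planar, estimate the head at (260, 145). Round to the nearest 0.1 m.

∂h/∂x = (202.1 − 203.7) / (175 − 0) = -0.009143
∂h/∂y = (202.0 − 203.7) / (-130 − 0) = +0.01308
h(260, 145) = 203.7 + (-0.009143)·(260) + (+0.01308)·(145) = 203.7 -2.377 +1.896 = 203.219 m.

203.2 m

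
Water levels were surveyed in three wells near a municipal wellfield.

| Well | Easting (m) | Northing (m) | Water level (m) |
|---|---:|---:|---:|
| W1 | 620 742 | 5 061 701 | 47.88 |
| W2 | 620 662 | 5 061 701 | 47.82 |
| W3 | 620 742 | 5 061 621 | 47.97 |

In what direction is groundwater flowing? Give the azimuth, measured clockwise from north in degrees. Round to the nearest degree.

326°

∂h/∂x = (47.82 − 47.88) / (620662 − 620742) = +0.0007500
∂h/∂y = (47.97 − 47.88) / (5061621 − 5061701) = -0.001125
Flow direction (−∇h) has components (-0.0007500 E, +0.001125 N).
Azimuth = atan2(E, N) = atan2(-0.0007500, +0.001125) = 326.3° ≈ 326°.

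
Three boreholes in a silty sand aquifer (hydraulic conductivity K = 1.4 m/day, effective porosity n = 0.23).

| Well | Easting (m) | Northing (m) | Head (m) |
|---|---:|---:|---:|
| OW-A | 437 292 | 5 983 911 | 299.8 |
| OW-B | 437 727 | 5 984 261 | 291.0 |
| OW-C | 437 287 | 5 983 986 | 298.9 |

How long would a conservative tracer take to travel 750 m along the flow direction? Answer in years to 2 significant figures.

Three-point gradient (reference OW-A): Δ to OW-B = (435, 350, -8.8), Δ to OW-C = (-5, 75, -0.9).
∂h/∂x = -0.01004, ∂h/∂y = -0.01267 (det = 34375).
|∇h| = √(-0.01004² + -0.01267²) = 0.01617
Seepage velocity v = K·i/n = 1.4 × 0.01617 / 0.23 = 0.09843 m/day.
t = 750 / 0.09843 = 7620 days = 20.9 years.

21 years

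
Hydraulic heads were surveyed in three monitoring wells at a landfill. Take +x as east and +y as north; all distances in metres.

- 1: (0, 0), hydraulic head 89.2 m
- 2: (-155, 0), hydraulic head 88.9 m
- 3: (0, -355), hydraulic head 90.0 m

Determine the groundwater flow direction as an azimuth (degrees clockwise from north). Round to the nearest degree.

319°

∂h/∂x = (88.9 − 89.2) / (-155 − 0) = +0.001935
∂h/∂y = (90.0 − 89.2) / (-355 − 0) = -0.002254
Flow direction (−∇h) has components (-0.001935 E, +0.002254 N).
Azimuth = atan2(E, N) = atan2(-0.001935, +0.002254) = 319.3° ≈ 319°.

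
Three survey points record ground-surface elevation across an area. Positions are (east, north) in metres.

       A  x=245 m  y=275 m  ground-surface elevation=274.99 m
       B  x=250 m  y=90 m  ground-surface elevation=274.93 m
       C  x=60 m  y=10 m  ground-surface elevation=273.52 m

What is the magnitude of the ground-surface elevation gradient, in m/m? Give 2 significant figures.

Taking A as reference: B−A = (5, -185, -0.06); C−A = (-185, -265, -1.47).
Determinant of the coordinate differences = 5·(-265) − (-185)·(-185) = -35550.
∂z/∂x = [(-0.06)·(-265) − (-1.47)·(-185)] / -35550 = +0.007203
∂z/∂y = [5·(-1.47) − (-185)·(-0.06)] / -35550 = +0.0005190
|∇f| = √(0.007203² + 0.0005190²) = 0.007222 m/m

0.0072 m/m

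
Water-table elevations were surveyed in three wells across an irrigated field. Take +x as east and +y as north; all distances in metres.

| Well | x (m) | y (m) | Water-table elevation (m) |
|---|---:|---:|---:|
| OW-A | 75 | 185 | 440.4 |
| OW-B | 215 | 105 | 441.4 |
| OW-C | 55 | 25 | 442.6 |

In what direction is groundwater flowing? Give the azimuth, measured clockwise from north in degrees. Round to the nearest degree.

With h = a·x + b·y + c and OW-A as origin, the differences give:
  140·a + (-80)·b = +1.0
  (-20)·a + (-160)·b = +2.2
Eliminate b (×(-160) and ×(-80), subtract): -24000·a = 16.00 → a = ∂h/∂x = -0.0006667
Back-substitute: b = ∂h/∂y = -0.01367.
Flow direction (−∇h) has components (+0.0006667 E, +0.01367 N).
Azimuth = atan2(E, N) = atan2(+0.0006667, +0.01367) = 2.8° ≈ 003°.

003°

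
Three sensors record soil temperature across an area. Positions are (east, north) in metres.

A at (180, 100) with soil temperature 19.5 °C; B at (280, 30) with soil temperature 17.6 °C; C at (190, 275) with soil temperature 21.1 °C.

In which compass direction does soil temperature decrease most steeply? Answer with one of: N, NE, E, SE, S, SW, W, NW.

Taking A as reference: B−A = (100, -70, -1.9); C−A = (10, 175, +1.6).
Determinant of the coordinate differences = 100·175 − 10·(-70) = 18200.
∂T/∂x = [(-1.9)·175 − (+1.6)·(-70)] / 18200 = -0.01212
∂T/∂y = [100·(+1.6) − 10·(-1.9)] / 18200 = +0.009835
Steepest decrease is along −∇f = (+0.01212 E, -0.009835 N) → southeast.

SE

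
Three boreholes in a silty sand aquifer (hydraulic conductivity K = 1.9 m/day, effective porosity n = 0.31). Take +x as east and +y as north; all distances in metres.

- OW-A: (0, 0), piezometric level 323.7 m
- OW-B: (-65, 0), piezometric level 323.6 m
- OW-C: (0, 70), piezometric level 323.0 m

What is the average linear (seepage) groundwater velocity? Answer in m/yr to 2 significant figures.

23 m/yr

∂h/∂x = (323.6 − 323.7) / (-65 − 0) = +0.001538
∂h/∂y = (323.0 − 323.7) / (70 − 0) = -0.010000
|∇h| = √(0.001538² + -0.010000²) = 0.01012
Seepage velocity v = K·i/n = 1.9 × 0.01012 / 0.31 = 0.06203 m/day = 22.66 m/yr.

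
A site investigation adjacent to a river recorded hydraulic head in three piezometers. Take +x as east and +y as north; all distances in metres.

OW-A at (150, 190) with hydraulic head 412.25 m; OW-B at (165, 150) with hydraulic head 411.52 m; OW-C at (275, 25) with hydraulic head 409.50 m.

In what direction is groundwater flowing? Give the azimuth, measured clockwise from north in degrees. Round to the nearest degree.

192°

With h = a·x + b·y + c and OW-A as origin, the differences give:
  15·a + (-40)·b = -0.73
  125·a + (-165)·b = -2.75
Eliminate b (×(-165) and ×(-40), subtract): 2525·a = 10.450 → a = ∂h/∂x = +0.004139
Back-substitute: b = ∂h/∂y = +0.01980.
Flow direction (−∇h) has components (-0.004139 E, -0.01980 N).
Azimuth = atan2(E, N) = atan2(-0.004139, -0.01980) = 191.8° ≈ 192°.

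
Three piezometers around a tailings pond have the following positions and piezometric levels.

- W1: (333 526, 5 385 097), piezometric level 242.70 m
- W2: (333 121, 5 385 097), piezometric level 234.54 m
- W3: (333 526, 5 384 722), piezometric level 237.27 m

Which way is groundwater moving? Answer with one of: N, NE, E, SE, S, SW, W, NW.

SW

∂h/∂x = (234.54 − 242.70) / (333121 − 333526) = +0.02015
∂h/∂y = (237.27 − 242.70) / (5384722 − 5385097) = +0.01448
Flow = −∇h = (-0.02015 east, -0.01448 north), which points southwest.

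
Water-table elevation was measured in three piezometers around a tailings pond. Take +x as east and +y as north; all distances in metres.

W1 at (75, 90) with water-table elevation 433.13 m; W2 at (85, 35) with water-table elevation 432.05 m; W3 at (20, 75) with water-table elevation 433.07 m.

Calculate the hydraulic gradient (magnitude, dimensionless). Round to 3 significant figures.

Differences from W1: to W2 (Δx, Δy, Δh) = (10, -55, -1.08); to W3 = (-55, -15, -0.06).
Determinant of the coordinate differences = 10·(-15) − (-55)·(-55) = -3175.
∂h/∂x = [(-1.08)·(-15) − (-0.06)·(-55)] / -3175 = -0.004063
∂h/∂y = [10·(-0.06) − (-55)·(-1.08)] / -3175 = +0.01890
|∇h| = √(-0.004063² + 0.01890²) = 0.01933

0.0193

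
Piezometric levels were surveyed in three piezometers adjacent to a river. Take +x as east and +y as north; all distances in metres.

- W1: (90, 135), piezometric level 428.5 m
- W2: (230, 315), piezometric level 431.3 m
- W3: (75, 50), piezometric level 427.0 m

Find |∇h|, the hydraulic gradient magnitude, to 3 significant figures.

Taking W1 as reference: W2−W1 = (140, 180, +2.8); W3−W1 = (-15, -85, -1.5).
Solve a·Δx + b·Δy = Δh: det = 140·(-85) − (-15)·180 = -9200.
∂h/∂x = [(+2.8)·(-85) − (-1.5)·180] / -9200 = -0.003478
∂h/∂y = [140·(-1.5) − (-15)·(+2.8)] / -9200 = +0.01826
|∇h| = √(-0.003478² + 0.01826²) = 0.01859

0.0186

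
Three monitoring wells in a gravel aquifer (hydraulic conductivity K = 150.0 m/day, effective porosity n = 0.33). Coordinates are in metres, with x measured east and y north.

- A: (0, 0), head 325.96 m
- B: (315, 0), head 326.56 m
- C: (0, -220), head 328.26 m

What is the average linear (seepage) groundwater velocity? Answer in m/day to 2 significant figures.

∂h/∂x = (326.56 − 325.96) / (315 − 0) = +0.001905
∂h/∂y = (328.26 − 325.96) / (-220 − 0) = -0.01045
|∇h| = √(0.001905² + -0.01045²) = 0.01062
Seepage velocity v = K·i/n = 150.0 × 0.01062 / 0.33 = 4.827 m/day.

4.8 m/day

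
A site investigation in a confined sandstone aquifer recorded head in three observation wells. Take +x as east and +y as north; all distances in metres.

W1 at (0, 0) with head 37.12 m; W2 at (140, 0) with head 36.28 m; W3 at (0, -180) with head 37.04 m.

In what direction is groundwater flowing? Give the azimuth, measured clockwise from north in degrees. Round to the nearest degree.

094°

∂h/∂x = (36.28 − 37.12) / (140 − 0) = -0.006000
∂h/∂y = (37.04 − 37.12) / (-180 − 0) = +0.0004444
Flow direction (−∇h) has components (+0.006000 E, -0.0004444 N).
Azimuth = atan2(E, N) = atan2(+0.006000, -0.0004444) = 94.2° ≈ 094°.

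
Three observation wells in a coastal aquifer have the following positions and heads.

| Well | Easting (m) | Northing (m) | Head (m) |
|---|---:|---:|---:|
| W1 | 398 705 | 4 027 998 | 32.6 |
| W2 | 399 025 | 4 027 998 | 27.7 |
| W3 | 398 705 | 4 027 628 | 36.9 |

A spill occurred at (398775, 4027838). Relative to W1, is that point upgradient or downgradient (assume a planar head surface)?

upgradient

∂h/∂x = (27.7 − 32.6) / (399025 − 398705) = -0.01531
∂h/∂y = (36.9 − 32.6) / (4027628 − 4027998) = -0.01162
Head at (398775, 4027838) = 32.6 + (-0.01531)·(70) + (-0.01162)·(-160) = 33.39 m.
That is higher than the 32.6 m at W1, so the point is upgradient.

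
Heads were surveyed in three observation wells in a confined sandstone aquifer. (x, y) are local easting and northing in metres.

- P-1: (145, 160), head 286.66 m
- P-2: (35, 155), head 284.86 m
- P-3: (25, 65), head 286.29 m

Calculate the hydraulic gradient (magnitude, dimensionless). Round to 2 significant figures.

0.025

Three-point gradient (reference P-1): Δ to P-2 = (-110, -5, -1.80), Δ to P-3 = (-120, -95, -0.37).
∂h/∂x = +0.01717, ∂h/∂y = -0.01780 (det = 9850).
|∇h| = √(0.01717² + -0.01780²) = 0.02473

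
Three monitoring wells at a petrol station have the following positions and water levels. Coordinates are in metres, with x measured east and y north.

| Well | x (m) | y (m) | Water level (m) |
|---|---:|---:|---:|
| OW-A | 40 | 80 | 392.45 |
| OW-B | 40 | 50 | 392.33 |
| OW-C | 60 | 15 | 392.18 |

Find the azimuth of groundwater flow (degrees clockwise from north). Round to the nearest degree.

Differences from OW-A: to OW-B (Δx, Δy, Δh) = (0, -30, -0.12); to OW-C = (20, -65, -0.27).
Determinant of the coordinate differences = 0·(-65) − 20·(-30) = 600.
∂h/∂x = [(-0.12)·(-65) − (-0.27)·(-30)] / 600 = -0.0005000
∂h/∂y = [0·(-0.27) − 20·(-0.12)] / 600 = +0.004000
Flow direction (−∇h) has components (+0.0005000 E, -0.004000 N).
Azimuth = atan2(E, N) = atan2(+0.0005000, -0.004000) = 172.9° ≈ 173°.

173°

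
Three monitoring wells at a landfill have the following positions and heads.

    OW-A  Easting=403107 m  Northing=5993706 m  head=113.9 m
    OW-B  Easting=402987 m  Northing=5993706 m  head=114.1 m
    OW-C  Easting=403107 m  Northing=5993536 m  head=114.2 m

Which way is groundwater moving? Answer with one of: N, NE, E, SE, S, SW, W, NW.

∂h/∂x = (114.1 − 113.9) / (402987 − 403107) = -0.001667
∂h/∂y = (114.2 − 113.9) / (5993536 − 5993706) = -0.001765
Flow = −∇h = (+0.001667 east, +0.001765 north), which points northeast.

NE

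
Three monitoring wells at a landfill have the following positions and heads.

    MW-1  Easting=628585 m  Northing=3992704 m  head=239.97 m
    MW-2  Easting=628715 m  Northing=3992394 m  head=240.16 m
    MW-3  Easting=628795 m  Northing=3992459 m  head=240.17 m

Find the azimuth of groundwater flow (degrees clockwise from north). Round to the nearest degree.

312°

Taking MW-1 as reference: MW-2−MW-1 = (130, -310, +0.19); MW-3−MW-1 = (210, -245, +0.20).
Solve a·Δx + b·Δy = Δh: det = 130·(-245) − 210·(-310) = 33250.
∂h/∂x = [(+0.19)·(-245) − (+0.20)·(-310)] / 33250 = +0.0004647
∂h/∂y = [130·(+0.20) − 210·(+0.19)] / 33250 = -0.0004180
Flow direction (−∇h) has components (-0.0004647 E, +0.0004180 N).
Azimuth = atan2(E, N) = atan2(-0.0004647, +0.0004180) = 312.0° ≈ 312°.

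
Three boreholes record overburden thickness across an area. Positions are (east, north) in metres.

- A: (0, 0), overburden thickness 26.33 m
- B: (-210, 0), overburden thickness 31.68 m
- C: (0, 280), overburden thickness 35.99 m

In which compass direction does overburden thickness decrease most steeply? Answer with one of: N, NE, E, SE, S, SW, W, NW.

SE

∂d/∂x = (31.68 − 26.33) / (-210 − 0) = -0.02548
∂d/∂y = (35.99 − 26.33) / (280 − 0) = +0.03450
Steepest decrease is along −∇f = (+0.02548 E, -0.03450 N) → southeast.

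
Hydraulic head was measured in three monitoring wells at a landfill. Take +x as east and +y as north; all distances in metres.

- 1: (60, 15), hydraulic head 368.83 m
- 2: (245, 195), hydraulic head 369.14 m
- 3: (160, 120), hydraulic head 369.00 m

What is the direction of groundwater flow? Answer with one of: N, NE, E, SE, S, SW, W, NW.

With h = a·x + b·y + c and 1 as origin, the differences give:
  185·a + 180·b = +0.31
  100·a + 105·b = +0.17
Eliminate b (×105 and ×180, subtract): 1425·a = 1.950 → a = ∂h/∂x = +0.001368
Back-substitute: b = ∂h/∂y = +0.0003158.
Flow = −∇h = (-0.001368 east, -0.0003158 north), which points west.

W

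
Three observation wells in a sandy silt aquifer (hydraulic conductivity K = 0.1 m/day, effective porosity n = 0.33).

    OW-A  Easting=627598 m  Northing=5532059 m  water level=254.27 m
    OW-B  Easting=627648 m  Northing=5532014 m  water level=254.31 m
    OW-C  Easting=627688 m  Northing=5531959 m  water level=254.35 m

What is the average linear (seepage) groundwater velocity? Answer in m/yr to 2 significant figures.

Differences from OW-A: to OW-B (Δx, Δy, Δh) = (50, -45, +0.04); to OW-C = (90, -100, +0.08).
Solve a·Δx + b·Δy = Δh: det = 50·(-100) − 90·(-45) = -950.
∂h/∂x = [(+0.04)·(-100) − (+0.08)·(-45)] / -950 = +0.0004211
∂h/∂y = [50·(+0.08) − 90·(+0.04)] / -950 = -0.0004211
|∇h| = √(0.0004211² + -0.0004211²) = 0.0005955
Seepage velocity v = K·i/n = 0.1 × 0.0005955 / 0.33 = 0.0001805 m/day = 0.06593 m/yr.

0.066 m/yr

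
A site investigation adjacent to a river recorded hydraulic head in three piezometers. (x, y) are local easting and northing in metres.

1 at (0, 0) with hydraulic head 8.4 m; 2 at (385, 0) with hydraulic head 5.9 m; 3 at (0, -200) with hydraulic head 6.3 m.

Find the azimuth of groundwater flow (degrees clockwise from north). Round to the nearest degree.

148°

∂h/∂x = (5.9 − 8.4) / (385 − 0) = -0.006494
∂h/∂y = (6.3 − 8.4) / (-200 − 0) = +0.01050
Flow direction (−∇h) has components (+0.006494 E, -0.01050 N).
Azimuth = atan2(E, N) = atan2(+0.006494, -0.01050) = 148.3° ≈ 148°.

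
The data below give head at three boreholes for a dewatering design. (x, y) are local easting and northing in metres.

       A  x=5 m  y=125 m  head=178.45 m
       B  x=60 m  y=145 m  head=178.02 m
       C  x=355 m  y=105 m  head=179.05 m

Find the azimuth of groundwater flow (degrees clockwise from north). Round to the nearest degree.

359°

Taking A as reference: B−A = (55, 20, -0.43); C−A = (350, -20, +0.60).
Solve a·Δx + b·Δy = Δh: det = 55·(-20) − 350·20 = -8100.
∂h/∂x = [(-0.43)·(-20) − (+0.60)·20] / -8100 = +0.0004198
∂h/∂y = [55·(+0.60) − 350·(-0.43)] / -8100 = -0.02265
Flow direction (−∇h) has components (-0.0004198 E, +0.02265 N).
Azimuth = atan2(E, N) = atan2(-0.0004198, +0.02265) = 358.9° ≈ 359°.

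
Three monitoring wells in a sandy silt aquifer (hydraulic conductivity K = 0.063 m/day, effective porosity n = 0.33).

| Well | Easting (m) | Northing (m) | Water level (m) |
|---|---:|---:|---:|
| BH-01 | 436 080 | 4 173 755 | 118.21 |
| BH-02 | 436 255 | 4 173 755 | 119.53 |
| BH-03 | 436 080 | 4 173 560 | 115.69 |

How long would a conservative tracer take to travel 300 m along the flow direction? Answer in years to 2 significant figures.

290 years

∂h/∂x = (119.53 − 118.21) / (436255 − 436080) = +0.007543
∂h/∂y = (115.69 − 118.21) / (4173560 − 4173755) = +0.01292
|∇h| = √(0.007543² + 0.01292²) = 0.01496
Seepage velocity v = K·i/n = 0.063 × 0.01496 / 0.33 = 0.002856 m/day.
t = 300 / 0.002856 = 1.05e+05 days = 287 years.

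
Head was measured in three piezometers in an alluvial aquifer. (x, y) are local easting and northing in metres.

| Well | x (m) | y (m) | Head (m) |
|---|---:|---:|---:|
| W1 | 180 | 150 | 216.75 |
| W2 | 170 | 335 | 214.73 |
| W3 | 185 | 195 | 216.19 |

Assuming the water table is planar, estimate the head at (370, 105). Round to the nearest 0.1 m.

215.5 m

Taking W1 as reference: W2−W1 = (-10, 185, -2.02); W3−W1 = (5, 45, -0.56).
Solve a·Δx + b·Δy = Δh: det = (-10)·45 − 5·185 = -1375.
∂h/∂x = [(-2.02)·45 − (-0.56)·185] / -1375 = -0.009236
∂h/∂y = [(-10)·(-0.56) − 5·(-2.02)] / -1375 = -0.01142
h(370, 105) = 216.75 + (-0.009236)·(190) + (-0.01142)·(-45) = 216.75 -1.755 +0.514 = 215.509 m.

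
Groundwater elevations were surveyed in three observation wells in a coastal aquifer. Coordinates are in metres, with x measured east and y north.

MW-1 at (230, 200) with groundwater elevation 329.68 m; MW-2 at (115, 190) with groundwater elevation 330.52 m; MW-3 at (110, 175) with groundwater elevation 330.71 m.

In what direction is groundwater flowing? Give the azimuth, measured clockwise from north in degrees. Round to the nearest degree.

Taking MW-1 as reference: MW-2−MW-1 = (-115, -10, +0.84); MW-3−MW-1 = (-120, -25, +1.03).
Determinant of the coordinate differences = (-115)·(-25) − (-120)·(-10) = 1675.
∂h/∂x = [(+0.84)·(-25) − (+1.03)·(-10)] / 1675 = -0.006388
∂h/∂y = [(-115)·(+1.03) − (-120)·(+0.84)] / 1675 = -0.01054
Flow direction (−∇h) has components (+0.006388 E, +0.01054 N).
Azimuth = atan2(E, N) = atan2(+0.006388, +0.01054) = 31.2° ≈ 031°.

031°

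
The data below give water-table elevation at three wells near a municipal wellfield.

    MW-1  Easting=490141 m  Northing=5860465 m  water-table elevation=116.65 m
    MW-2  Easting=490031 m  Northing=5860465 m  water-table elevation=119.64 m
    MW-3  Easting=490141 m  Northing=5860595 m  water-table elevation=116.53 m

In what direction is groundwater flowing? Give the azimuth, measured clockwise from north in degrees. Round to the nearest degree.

∂h/∂x = (119.64 − 116.65) / (490031 − 490141) = -0.02718
∂h/∂y = (116.53 − 116.65) / (5860595 − 5860465) = -0.0009231
Flow direction (−∇h) has components (+0.02718 E, +0.0009231 N).
Azimuth = atan2(E, N) = atan2(+0.02718, +0.0009231) = 88.1° ≈ 088°.

088°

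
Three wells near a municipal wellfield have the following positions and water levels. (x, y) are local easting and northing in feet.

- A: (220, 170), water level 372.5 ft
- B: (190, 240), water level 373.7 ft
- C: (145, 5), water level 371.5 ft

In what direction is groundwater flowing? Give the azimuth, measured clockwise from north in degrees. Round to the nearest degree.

Differences from A: to B (Δx, Δy, Δh) = (-30, 70, +1.2); to C = (-75, -165, -1.0).
Solve a·Δx + b·Δy = Δh: det = (-30)·(-165) − (-75)·70 = 10200.
∂h/∂x = [(+1.2)·(-165) − (-1.0)·70] / 10200 = -0.01255
∂h/∂y = [(-30)·(-1.0) − (-75)·(+1.2)] / 10200 = +0.01176
Flow direction (−∇h) has components (+0.01255 E, -0.01176 N).
Azimuth = atan2(E, N) = atan2(+0.01255, -0.01176) = 133.2° ≈ 133°.

133°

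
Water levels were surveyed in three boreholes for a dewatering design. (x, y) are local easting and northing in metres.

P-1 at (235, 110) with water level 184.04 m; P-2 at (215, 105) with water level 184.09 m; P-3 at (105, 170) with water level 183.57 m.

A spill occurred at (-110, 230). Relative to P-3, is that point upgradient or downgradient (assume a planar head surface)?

downgradient

Taking P-1 as reference: P-2−P-1 = (-20, -5, +0.05); P-3−P-1 = (-130, 60, -0.47).
Solve a·Δx + b·Δy = Δh: det = (-20)·60 − (-130)·(-5) = -1850.
∂h/∂x = [(+0.05)·60 − (-0.47)·(-5)] / -1850 = -0.0003514
∂h/∂y = [(-20)·(-0.47) − (-130)·(+0.05)] / -1850 = -0.008595
Head at (-110, 230) = 184.04 + (-0.0003514)·(-345) + (-0.008595)·(120) = 183.13 m.
That is lower than the 183.57 m at P-3, so the point is downgradient.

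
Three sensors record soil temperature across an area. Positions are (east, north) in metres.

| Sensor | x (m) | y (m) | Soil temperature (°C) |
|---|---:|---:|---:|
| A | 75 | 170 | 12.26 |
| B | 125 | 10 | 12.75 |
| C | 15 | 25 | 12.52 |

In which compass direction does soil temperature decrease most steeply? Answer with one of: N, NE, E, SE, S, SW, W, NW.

NW

With T = a·x + b·y + c and A as origin, the differences give:
  50·a + (-160)·b = +0.49
  (-60)·a + (-145)·b = +0.26
Eliminate b (×(-145) and ×(-160), subtract): -16850·a = -29.450 → a = ∂T/∂x = +0.001748
Back-substitute: b = ∂T/∂y = -0.002516.
Steepest decrease is along −∇f = (-0.001748 E, +0.002516 N) → northwest.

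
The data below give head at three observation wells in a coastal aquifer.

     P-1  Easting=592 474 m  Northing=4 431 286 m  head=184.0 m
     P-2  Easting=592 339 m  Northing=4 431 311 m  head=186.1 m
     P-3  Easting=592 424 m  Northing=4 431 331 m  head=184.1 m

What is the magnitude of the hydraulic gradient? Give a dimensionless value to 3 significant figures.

0.0269

Differences from P-1: to P-2 (Δx, Δy, Δh) = (-135, 25, +2.1); to P-3 = (-50, 45, +0.1).
Determinant of the coordinate differences = (-135)·45 − (-50)·25 = -4825.
∂h/∂x = [(+2.1)·45 − (+0.1)·25] / -4825 = -0.01907
∂h/∂y = [(-135)·(+0.1) − (-50)·(+2.1)] / -4825 = -0.01896
|∇h| = √(-0.01907² + -0.01896²) = 0.02689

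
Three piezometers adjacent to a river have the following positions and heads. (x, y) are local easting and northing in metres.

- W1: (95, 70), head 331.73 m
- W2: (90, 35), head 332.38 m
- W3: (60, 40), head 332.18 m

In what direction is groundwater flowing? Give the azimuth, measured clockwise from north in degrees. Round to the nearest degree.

350°

Three-point gradient (reference W1): Δ to W2 = (-5, -35, +0.65), Δ to W3 = (-35, -30, +0.45).
∂h/∂x = +0.003488, ∂h/∂y = -0.01907 (det = -1075).
Flow direction (−∇h) has components (-0.003488 E, +0.01907 N).
Azimuth = atan2(E, N) = atan2(-0.003488, +0.01907) = 349.6° ≈ 350°.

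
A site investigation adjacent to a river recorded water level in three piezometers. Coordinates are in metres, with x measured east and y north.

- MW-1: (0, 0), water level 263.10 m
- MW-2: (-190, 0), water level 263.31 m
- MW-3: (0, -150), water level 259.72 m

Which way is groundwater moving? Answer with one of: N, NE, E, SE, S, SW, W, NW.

S

∂h/∂x = (263.31 − 263.10) / (-190 − 0) = -0.001105
∂h/∂y = (259.72 − 263.10) / (-150 − 0) = +0.02253
Flow = −∇h = (+0.001105 east, -0.02253 north), which points south.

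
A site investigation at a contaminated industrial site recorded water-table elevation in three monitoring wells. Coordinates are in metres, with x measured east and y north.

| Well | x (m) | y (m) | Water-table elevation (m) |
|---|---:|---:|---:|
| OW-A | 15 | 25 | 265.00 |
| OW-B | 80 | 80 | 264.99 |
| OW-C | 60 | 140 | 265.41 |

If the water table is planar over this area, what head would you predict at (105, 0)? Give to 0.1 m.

Taking OW-A as reference: OW-B−OW-A = (65, 55, -0.01); OW-C−OW-A = (45, 115, +0.41).
Determinant of the coordinate differences = 65·115 − 45·55 = 5000.
∂h/∂x = [(-0.01)·115 − (+0.41)·55] / 5000 = -0.004740
∂h/∂y = [65·(+0.41) − 45·(-0.01)] / 5000 = +0.005420
h(105, 0) = 265.00 + (-0.004740)·(90) + (+0.005420)·(-25) = 265.00 -0.427 -0.136 = 264.438 m.

264.4 m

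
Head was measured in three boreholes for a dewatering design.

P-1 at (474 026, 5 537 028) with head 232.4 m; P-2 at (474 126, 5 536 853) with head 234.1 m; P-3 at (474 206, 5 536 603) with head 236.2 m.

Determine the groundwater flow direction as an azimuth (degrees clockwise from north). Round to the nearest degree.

322°

Three-point gradient (reference P-1): Δ to P-2 = (100, -175, +1.7), Δ to P-3 = (180, -425, +3.8).
∂h/∂x = +0.005227, ∂h/∂y = -0.006727 (det = -11000).
Flow direction (−∇h) has components (-0.005227 E, +0.006727 N).
Azimuth = atan2(E, N) = atan2(-0.005227, +0.006727) = 322.2° ≈ 322°.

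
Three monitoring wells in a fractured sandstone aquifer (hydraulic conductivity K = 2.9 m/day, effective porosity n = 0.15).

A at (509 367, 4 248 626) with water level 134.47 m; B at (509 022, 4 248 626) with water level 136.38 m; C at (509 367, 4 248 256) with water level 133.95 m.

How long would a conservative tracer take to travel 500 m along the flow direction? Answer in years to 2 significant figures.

12 years

∂h/∂x = (136.38 − 134.47) / (509022 − 509367) = -0.005536
∂h/∂y = (133.95 − 134.47) / (4248256 − 4248626) = +0.001405
|∇h| = √(-0.005536² + 0.001405²) = 0.005712
Seepage velocity v = K·i/n = 2.9 × 0.005712 / 0.15 = 0.1104 m/day.
t = 500 / 0.1104 = 4529 days = 12.4 years.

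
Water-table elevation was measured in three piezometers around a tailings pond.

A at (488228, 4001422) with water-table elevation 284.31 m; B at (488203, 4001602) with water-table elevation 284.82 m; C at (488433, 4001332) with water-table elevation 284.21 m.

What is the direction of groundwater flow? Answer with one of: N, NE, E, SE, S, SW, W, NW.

Taking A as reference: B−A = (-25, 180, +0.51); C−A = (205, -90, -0.10).
Determinant of the coordinate differences = (-25)·(-90) − 205·180 = -34650.
∂h/∂x = [(+0.51)·(-90) − (-0.10)·180] / -34650 = +0.0008052
∂h/∂y = [(-25)·(-0.10) − 205·(+0.51)] / -34650 = +0.002945
Flow = −∇h = (-0.0008052 east, -0.002945 north), which points south.

S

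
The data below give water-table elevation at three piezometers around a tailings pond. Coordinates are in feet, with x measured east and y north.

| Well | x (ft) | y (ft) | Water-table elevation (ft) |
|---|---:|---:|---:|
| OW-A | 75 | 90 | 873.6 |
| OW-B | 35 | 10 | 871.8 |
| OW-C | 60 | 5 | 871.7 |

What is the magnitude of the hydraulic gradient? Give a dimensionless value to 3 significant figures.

0.0223

With h = a·x + b·y + c and OW-A as origin, the differences give:
  (-40)·a + (-80)·b = -1.8
  (-15)·a + (-85)·b = -1.9
Eliminate b (×(-85) and ×(-80), subtract): 2200·a = 1.00 → a = ∂h/∂x = +0.0004545
Back-substitute: b = ∂h/∂y = +0.02227.
|∇h| = √(0.0004545² + 0.02227²) = 0.02227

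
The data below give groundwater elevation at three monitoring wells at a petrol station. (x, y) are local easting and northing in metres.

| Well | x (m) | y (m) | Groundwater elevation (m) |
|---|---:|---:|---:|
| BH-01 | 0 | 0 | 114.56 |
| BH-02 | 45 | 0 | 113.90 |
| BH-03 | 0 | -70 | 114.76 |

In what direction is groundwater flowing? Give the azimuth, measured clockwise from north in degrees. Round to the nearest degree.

∂h/∂x = (113.90 − 114.56) / (45 − 0) = -0.01467
∂h/∂y = (114.76 − 114.56) / (-70 − 0) = -0.002857
Flow direction (−∇h) has components (+0.01467 E, +0.002857 N).
Azimuth = atan2(E, N) = atan2(+0.01467, +0.002857) = 79.0° ≈ 079°.

079°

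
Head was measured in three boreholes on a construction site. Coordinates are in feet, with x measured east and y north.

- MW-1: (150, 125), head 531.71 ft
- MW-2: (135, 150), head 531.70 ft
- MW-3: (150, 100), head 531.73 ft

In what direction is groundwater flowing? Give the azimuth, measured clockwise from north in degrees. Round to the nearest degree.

With h = a·x + b·y + c and MW-1 as origin, the differences give:
  (-15)·a + 25·b = -0.01
  0·a + (-25)·b = +0.02
Eliminate b (×(-25) and ×25, subtract): 375·a = -0.250 → a = ∂h/∂x = -0.0006667
Back-substitute: b = ∂h/∂y = -0.0008000.
Flow direction (−∇h) has components (+0.0006667 E, +0.0008000 N).
Azimuth = atan2(E, N) = atan2(+0.0006667, +0.0008000) = 39.8° ≈ 040°.

040°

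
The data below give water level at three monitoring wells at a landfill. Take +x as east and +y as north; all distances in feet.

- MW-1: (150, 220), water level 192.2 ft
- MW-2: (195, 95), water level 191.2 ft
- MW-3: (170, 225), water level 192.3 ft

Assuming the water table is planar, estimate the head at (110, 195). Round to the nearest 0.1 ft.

Taking MW-1 as reference: MW-2−MW-1 = (45, -125, -1.0); MW-3−MW-1 = (20, 5, +0.1).
Determinant of the coordinate differences = 45·5 − 20·(-125) = 2725.
∂h/∂x = [(-1.0)·5 − (+0.1)·(-125)] / 2725 = +0.002752
∂h/∂y = [45·(+0.1) − 20·(-1.0)] / 2725 = +0.008991
h(110, 195) = 192.2 + (+0.002752)·(-40) + (+0.008991)·(-25) = 192.2 -0.110 -0.225 = 191.865 ft.

191.9 ft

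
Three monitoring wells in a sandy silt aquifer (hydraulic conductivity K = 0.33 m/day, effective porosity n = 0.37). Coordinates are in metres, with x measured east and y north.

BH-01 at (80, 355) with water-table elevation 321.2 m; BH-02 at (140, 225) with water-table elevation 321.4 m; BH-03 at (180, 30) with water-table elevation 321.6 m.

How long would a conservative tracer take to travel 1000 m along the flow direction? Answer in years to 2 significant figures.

With h = a·x + b·y + c and BH-01 as origin, the differences give:
  60·a + (-130)·b = +0.2
  100·a + (-325)·b = +0.4
Eliminate b (×(-325) and ×(-130), subtract): -6500·a = -13.00 → a = ∂h/∂x = +0.002000
Back-substitute: b = ∂h/∂y = -0.0006154.
|∇h| = √(0.002000² + -0.0006154²) = 0.002093
Seepage velocity v = K·i/n = 0.33 × 0.002093 / 0.37 = 0.001867 m/day.
t = 1000 / 0.001867 = 5.356e+05 days = 1.47e+03 years.

1500 years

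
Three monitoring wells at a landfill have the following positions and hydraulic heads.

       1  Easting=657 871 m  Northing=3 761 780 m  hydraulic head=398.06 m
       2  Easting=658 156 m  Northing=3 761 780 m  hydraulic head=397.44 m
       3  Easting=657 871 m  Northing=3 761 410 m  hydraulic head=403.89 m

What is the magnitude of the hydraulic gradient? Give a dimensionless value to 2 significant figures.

0.016

∂h/∂x = (397.44 − 398.06) / (658156 − 657871) = -0.002175
∂h/∂y = (403.89 − 398.06) / (3761410 − 3761780) = -0.01576
|∇h| = √(-0.002175² + -0.01576²) = 0.01591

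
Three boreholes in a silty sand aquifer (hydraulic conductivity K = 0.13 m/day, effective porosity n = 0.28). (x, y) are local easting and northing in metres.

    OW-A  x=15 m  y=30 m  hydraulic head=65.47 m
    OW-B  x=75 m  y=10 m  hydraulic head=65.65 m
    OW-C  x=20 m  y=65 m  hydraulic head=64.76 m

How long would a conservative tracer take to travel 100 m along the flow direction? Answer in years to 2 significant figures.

29 years

With h = a·x + b·y + c and OW-A as origin, the differences give:
  60·a + (-20)·b = +0.18
  5·a + 35·b = -0.71
Eliminate b (×35 and ×(-20), subtract): 2200·a = -7.900 → a = ∂h/∂x = -0.003591
Back-substitute: b = ∂h/∂y = -0.01977.
|∇h| = √(-0.003591² + -0.01977²) = 0.02009
Seepage velocity v = K·i/n = 0.13 × 0.02009 / 0.28 = 0.009328 m/day.
t = 100 / 0.009328 = 1.072e+04 days = 29.3 years.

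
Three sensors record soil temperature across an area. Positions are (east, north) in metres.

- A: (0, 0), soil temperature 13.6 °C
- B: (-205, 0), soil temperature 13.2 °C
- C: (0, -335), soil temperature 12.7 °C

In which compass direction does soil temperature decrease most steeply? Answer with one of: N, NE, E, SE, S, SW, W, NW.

∂T/∂x = (13.2 − 13.6) / (-205 − 0) = +0.001951
∂T/∂y = (12.7 − 13.6) / (-335 − 0) = +0.002687
Steepest decrease is along −∇f = (-0.001951 E, -0.002687 N) → southwest.

SW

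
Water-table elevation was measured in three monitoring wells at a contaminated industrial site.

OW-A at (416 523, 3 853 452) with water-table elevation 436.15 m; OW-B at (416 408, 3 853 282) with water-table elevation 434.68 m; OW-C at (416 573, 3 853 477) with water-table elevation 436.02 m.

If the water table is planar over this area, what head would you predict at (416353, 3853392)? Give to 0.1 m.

437.0 m

Three-point gradient (reference OW-A): Δ to OW-B = (-115, -170, -1.47), Δ to OW-C = (50, 25, -0.13).
∂h/∂x = -0.01046, ∂h/∂y = +0.01572 (det = 5625).
h(416353, 3853392) = 436.15 + (-0.01046)·(-170) + (+0.01572)·(-60) = 436.15 +1.779 -0.943 = 436.985 m.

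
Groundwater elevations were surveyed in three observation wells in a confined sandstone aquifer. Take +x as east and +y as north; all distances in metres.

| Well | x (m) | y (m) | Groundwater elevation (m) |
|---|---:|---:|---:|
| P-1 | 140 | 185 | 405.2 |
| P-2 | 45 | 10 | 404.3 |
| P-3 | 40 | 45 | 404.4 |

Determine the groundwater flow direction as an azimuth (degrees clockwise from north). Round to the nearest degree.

Differences from P-1: to P-2 (Δx, Δy, Δh) = (-95, -175, -0.9); to P-3 = (-100, -140, -0.8).
Solve a·Δx + b·Δy = Δh: det = (-95)·(-140) − (-100)·(-175) = -4200.
∂h/∂x = [(-0.9)·(-140) − (-0.8)·(-175)] / -4200 = +0.003333
∂h/∂y = [(-95)·(-0.8) − (-100)·(-0.9)] / -4200 = +0.003333
Flow direction (−∇h) has components (-0.003333 E, -0.003333 N).
Azimuth = atan2(E, N) = atan2(-0.003333, -0.003333) = 225.0° ≈ 225°.

225°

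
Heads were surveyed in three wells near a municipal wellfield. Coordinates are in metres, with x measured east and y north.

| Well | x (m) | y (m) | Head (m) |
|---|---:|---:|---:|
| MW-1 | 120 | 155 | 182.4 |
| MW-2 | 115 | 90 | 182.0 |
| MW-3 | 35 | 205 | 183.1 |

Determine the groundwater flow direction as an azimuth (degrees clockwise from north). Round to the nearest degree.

Three-point gradient (reference MW-1): Δ to MW-2 = (-5, -65, -0.4), Δ to MW-3 = (-85, 50, +0.7).
∂h/∂x = -0.004416, ∂h/∂y = +0.006494 (det = -5775).
Flow direction (−∇h) has components (+0.004416 E, -0.006494 N).
Azimuth = atan2(E, N) = atan2(+0.004416, -0.006494) = 145.8° ≈ 146°.

146°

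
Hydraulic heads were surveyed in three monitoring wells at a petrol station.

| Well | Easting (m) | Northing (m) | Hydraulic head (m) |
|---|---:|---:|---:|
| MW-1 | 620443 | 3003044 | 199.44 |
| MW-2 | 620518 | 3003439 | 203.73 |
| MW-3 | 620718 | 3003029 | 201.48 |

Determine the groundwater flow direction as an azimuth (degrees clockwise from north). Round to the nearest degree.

Differences from MW-1: to MW-2 (Δx, Δy, Δh) = (75, 395, +4.29); to MW-3 = (275, -15, +2.04).
Determinant of the coordinate differences = 75·(-15) − 275·395 = -109750.
∂h/∂x = [(+4.29)·(-15) − (+2.04)·395] / -109750 = +0.007928
∂h/∂y = [75·(+2.04) − 275·(+4.29)] / -109750 = +0.009355
Flow direction (−∇h) has components (-0.007928 E, -0.009355 N).
Azimuth = atan2(E, N) = atan2(-0.007928, -0.009355) = 220.3° ≈ 220°.

220°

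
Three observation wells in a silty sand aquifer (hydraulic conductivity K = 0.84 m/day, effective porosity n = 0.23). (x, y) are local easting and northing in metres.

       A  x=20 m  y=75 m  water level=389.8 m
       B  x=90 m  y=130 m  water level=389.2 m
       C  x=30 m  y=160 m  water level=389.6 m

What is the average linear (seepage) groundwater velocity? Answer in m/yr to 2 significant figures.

10 m/yr

Differences from A: to B (Δx, Δy, Δh) = (70, 55, -0.6); to C = (10, 85, -0.2).
Determinant of the coordinate differences = 70·85 − 10·55 = 5400.
∂h/∂x = [(-0.6)·85 − (-0.2)·55] / 5400 = -0.007407
∂h/∂y = [70·(-0.2) − 10·(-0.6)] / 5400 = -0.001481
|∇h| = √(-0.007407² + -0.001481²) = 0.007554
Seepage velocity v = K·i/n = 0.84 × 0.007554 / 0.23 = 0.02759 m/day = 10.08 m/yr.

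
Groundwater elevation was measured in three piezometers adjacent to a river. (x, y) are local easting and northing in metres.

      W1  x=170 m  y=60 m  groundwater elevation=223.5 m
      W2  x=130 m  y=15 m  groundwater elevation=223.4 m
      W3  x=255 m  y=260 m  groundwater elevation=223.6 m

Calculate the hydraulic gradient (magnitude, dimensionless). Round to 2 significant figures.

0.0039

With h = a·x + b·y + c and W1 as origin, the differences give:
  (-40)·a + (-45)·b = -0.1
  85·a + 200·b = +0.1
Eliminate b (×200 and ×(-45), subtract): -4175·a = -15.50 → a = ∂h/∂x = +0.003713
Back-substitute: b = ∂h/∂y = -0.001078.
|∇h| = √(0.003713² + -0.001078²) = 0.003866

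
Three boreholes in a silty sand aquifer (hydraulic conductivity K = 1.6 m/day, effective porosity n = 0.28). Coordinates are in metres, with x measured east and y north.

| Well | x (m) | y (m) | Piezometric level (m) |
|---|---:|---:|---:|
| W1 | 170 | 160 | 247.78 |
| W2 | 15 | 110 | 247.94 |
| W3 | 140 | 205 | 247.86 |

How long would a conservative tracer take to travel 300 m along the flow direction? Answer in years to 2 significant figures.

90 years

Taking W1 as reference: W2−W1 = (-155, -50, +0.16); W3−W1 = (-30, 45, +0.08).
Determinant of the coordinate differences = (-155)·45 − (-30)·(-50) = -8475.
∂h/∂x = [(+0.16)·45 − (+0.08)·(-50)] / -8475 = -0.001322
∂h/∂y = [(-155)·(+0.08) − (-30)·(+0.16)] / -8475 = +0.0008968
|∇h| = √(-0.001322² + 0.0008968²) = 0.001597
Seepage velocity v = K·i/n = 1.6 × 0.001597 / 0.28 = 0.009126 m/day.
t = 300 / 0.009126 = 3.287e+04 days = 90 years.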